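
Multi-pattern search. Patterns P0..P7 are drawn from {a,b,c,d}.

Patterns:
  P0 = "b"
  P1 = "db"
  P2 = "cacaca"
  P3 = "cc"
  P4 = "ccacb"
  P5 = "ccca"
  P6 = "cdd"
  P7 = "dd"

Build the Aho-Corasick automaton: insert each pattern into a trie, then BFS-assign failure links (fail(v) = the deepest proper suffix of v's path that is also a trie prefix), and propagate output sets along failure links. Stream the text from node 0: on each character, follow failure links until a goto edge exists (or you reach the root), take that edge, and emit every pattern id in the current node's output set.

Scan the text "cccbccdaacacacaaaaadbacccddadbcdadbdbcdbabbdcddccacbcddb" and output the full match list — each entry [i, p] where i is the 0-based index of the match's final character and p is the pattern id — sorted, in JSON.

Construct AC machine:
Trie nodes:
  0='ε' goto b→1 c→4 d→2
  1='b' goto ·  ←P0
  2='d' goto b→3 d→18
  3='db' goto ·  ←P1
  4='c' goto a→5 c→10 d→16
  5='ca' goto c→6
  6='cac' goto a→7
  7='caca' goto c→8
  8='cacac' goto a→9
  9='cacaca' goto ·  ←P2
  10='cc' goto a→11 c→14  ←P3
  11='cca' goto c→12
  12='ccac' goto b→13
  13='ccacb' goto ·  ←P4
  14='ccc' goto a→15
  15='ccca' goto ·  ←P5
  16='cd' goto d→17
  17='cdd' goto ·  ←P6
  18='dd' goto ·  ←P7

BFS fail/out derivation:
  n1('b'): parent n0 fail=0; on 'b' 0 → fail=0;  out {0}∪∅={0}
  n2('d'): parent n0 fail=0; on 'd' 0 → fail=0;  out ∅∪∅=∅
  n4('c'): parent n0 fail=0; on 'c' 0 → fail=0;  out ∅∪∅=∅
  n3('db'): parent n2 fail=0; on 'b' 0 → fail=1;  out {1}∪{0}={0,1}
  n5('ca'): parent n4 fail=0; on 'a' 0 → fail=0;  out ∅∪∅=∅
  n10('cc'): parent n4 fail=0; on 'c' 0 → fail=4;  out {3}∪∅={3}
  n16('cd'): parent n4 fail=0; on 'd' 0 → fail=2;  out ∅∪∅=∅
  n18('dd'): parent n2 fail=0; on 'd' 0 → fail=2;  out {7}∪∅={7}
  n6('cac'): parent n5 fail=0; on 'c' 0 → fail=4;  out ∅∪∅=∅
  n11('cca'): parent n10 fail=4; on 'a' 4 → fail=5;  out ∅∪∅=∅
  n14('ccc'): parent n10 fail=4; on 'c' 4 → fail=10;  out ∅∪{3}={3}
  n17('cdd'): parent n16 fail=2; on 'd' 2 → fail=18;  out {6}∪{7}={6,7}
  n7('caca'): parent n6 fail=4; on 'a' 4 → fail=5;  out ∅∪∅=∅
  n12('ccac'): parent n11 fail=5; on 'c' 5 → fail=6;  out ∅∪∅=∅
  n15('ccca'): parent n14 fail=10; on 'a' 10 → fail=11;  out {5}∪∅={5}
  n8('cacac'): parent n7 fail=5; on 'c' 5 → fail=6;  out ∅∪∅=∅
  n13('ccacb'): parent n12 fail=6; on 'b' 6→4→0 → fail=1;  out {4}∪{0}={0,4}
  n9('cacaca'): parent n8 fail=6; on 'a' 6 → fail=7;  out {2}∪∅={2}

Text stream:
pos 0 'c': at 4
pos 1 'c': at 10  emit P3@[0:1]
pos 2 'c': at 14  emit P3@[1:2]
pos 3 'b': at 1 (fail-walked)  emit P0@[3:3]
pos 4 'c': at 4 (fail-walked)
pos 5 'c': at 10  emit P3@[4:5]
pos 6 'd': at 16 (fail-walked)
pos 7 'a': at 0 (fail-walked)
pos 8 'a': at 0
pos 9 'c': at 4
pos 10 'a': at 5
pos 11 'c': at 6
pos 12 'a': at 7
pos 13 'c': at 8
pos 14 'a': at 9  emit P2@[9:14]
pos 15 'a': at 0 (fail-walked)
pos 16 'a': at 0
pos 17 'a': at 0
pos 18 'a': at 0
pos 19 'd': at 2
pos 20 'b': at 3  emit P0@[20:20],P1@[19:20]
pos 21 'a': at 0 (fail-walked)
pos 22 'c': at 4
pos 23 'c': at 10  emit P3@[22:23]
pos 24 'c': at 14  emit P3@[23:24]
pos 25 'd': at 16 (fail-walked)
pos 26 'd': at 17  emit P6@[24:26],P7@[25:26]
pos 27 'a': at 0 (fail-walked)
pos 28 'd': at 2
pos 29 'b': at 3  emit P0@[29:29],P1@[28:29]
pos 30 'c': at 4 (fail-walked)
pos 31 'd': at 16
pos 32 'a': at 0 (fail-walked)
pos 33 'd': at 2
pos 34 'b': at 3  emit P0@[34:34],P1@[33:34]
pos 35 'd': at 2 (fail-walked)
pos 36 'b': at 3  emit P0@[36:36],P1@[35:36]
pos 37 'c': at 4 (fail-walked)
pos 38 'd': at 16
pos 39 'b': at 3 (fail-walked)  emit P0@[39:39],P1@[38:39]
pos 40 'a': at 0 (fail-walked)
pos 41 'b': at 1  emit P0@[41:41]
pos 42 'b': at 1 (fail-walked)  emit P0@[42:42]
pos 43 'd': at 2 (fail-walked)
pos 44 'c': at 4 (fail-walked)
pos 45 'd': at 16
pos 46 'd': at 17  emit P6@[44:46],P7@[45:46]
pos 47 'c': at 4 (fail-walked)
pos 48 'c': at 10  emit P3@[47:48]
pos 49 'a': at 11
pos 50 'c': at 12
pos 51 'b': at 13  emit P0@[51:51],P4@[47:51]
pos 52 'c': at 4 (fail-walked)
pos 53 'd': at 16
pos 54 'd': at 17  emit P6@[52:54],P7@[53:54]
pos 55 'b': at 3 (fail-walked)  emit P0@[55:55],P1@[54:55]

Result: [[1,3],[2,3],[3,0],[5,3],[14,2],[20,0],[20,1],[23,3],[24,3],[26,6],[26,7],[29,0],[29,1],[34,0],[34,1],[36,0],[36,1],[39,0],[39,1],[41,0],[42,0],[46,6],[46,7],[48,3],[51,0],[51,4],[54,6],[54,7],[55,0],[55,1]]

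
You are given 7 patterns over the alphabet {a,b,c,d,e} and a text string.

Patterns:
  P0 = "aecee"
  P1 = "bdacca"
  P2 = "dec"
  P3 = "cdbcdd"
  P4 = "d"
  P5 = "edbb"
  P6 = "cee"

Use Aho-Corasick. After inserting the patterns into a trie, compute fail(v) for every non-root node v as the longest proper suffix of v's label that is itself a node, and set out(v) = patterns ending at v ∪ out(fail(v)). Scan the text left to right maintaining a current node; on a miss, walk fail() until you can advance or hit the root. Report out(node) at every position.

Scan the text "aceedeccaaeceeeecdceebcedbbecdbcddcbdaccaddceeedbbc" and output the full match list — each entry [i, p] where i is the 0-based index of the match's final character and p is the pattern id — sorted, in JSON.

Build automaton:
Trie (insert patterns):
  n0 'ε': a→1 b→6 c→15 d→12 e→21
  n1 'a': e→2
  n2 'ae': c→3
  n3 'aec': e→4
  n4 'aece': e→5
  n5 'aecee': ·  [P0 ends]
  n6 'b': d→7
  n7 'bd': a→8
  n8 'bda': c→9
  n9 'bdac': c→10
  n10 'bdacc': a→11
  n11 'bdacca': ·  [P1 ends]
  n12 'd': e→13  [P4 ends]
  n13 'de': c→14
  n14 'dec': ·  [P2 ends]
  n15 'c': d→16 e→25
  n16 'cd': b→17
  n17 'cdb': c→18
  n18 'cdbc': d→19
  n19 'cdbcd': d→20
  n20 'cdbcdd': ·  [P3 ends]
  n21 'e': d→22
  n22 'ed': b→23
  n23 'edb': b→24
  n24 'edbb': ·  [P5 ends]
  n25 'ce': e→26
  n26 'cee': ·  [P6 ends]

Failure links (BFS by depth):
  n1('a'): parent n0 fail=0; on 'a' 0 → fail=0;  out ∅∪∅=∅
  n6('b'): parent n0 fail=0; on 'b' 0 → fail=0;  out ∅∪∅=∅
  n12('d'): parent n0 fail=0; on 'd' 0 → fail=0;  out {4}∪∅={4}
  n15('c'): parent n0 fail=0; on 'c' 0 → fail=0;  out ∅∪∅=∅
  n21('e'): parent n0 fail=0; on 'e' 0 → fail=0;  out ∅∪∅=∅
  n2('ae'): parent n1 fail=0; on 'e' 0 → fail=21;  out ∅∪∅=∅
  n7('bd'): parent n6 fail=0; on 'd' 0 → fail=12;  out ∅∪{4}={4}
  n13('de'): parent n12 fail=0; on 'e' 0 → fail=21;  out ∅∪∅=∅
  n16('cd'): parent n15 fail=0; on 'd' 0 → fail=12;  out ∅∪{4}={4}
  n22('ed'): parent n21 fail=0; on 'd' 0 → fail=12;  out ∅∪{4}={4}
  n25('ce'): parent n15 fail=0; on 'e' 0 → fail=21;  out ∅∪∅=∅
  n3('aec'): parent n2 fail=21; on 'c' 21→0 → fail=15;  out ∅∪∅=∅
  n8('bda'): parent n7 fail=12; on 'a' 12→0 → fail=1;  out ∅∪∅=∅
  n14('dec'): parent n13 fail=21; on 'c' 21→0 → fail=15;  out {2}∪∅={2}
  n17('cdb'): parent n16 fail=12; on 'b' 12→0 → fail=6;  out ∅∪∅=∅
  n23('edb'): parent n22 fail=12; on 'b' 12→0 → fail=6;  out ∅∪∅=∅
  n26('cee'): parent n25 fail=21; on 'e' 21→0 → fail=21;  out {6}∪∅={6}
  n4('aece'): parent n3 fail=15; on 'e' 15 → fail=25;  out ∅∪∅=∅
  n9('bdac'): parent n8 fail=1; on 'c' 1→0 → fail=15;  out ∅∪∅=∅
  n18('cdbc'): parent n17 fail=6; on 'c' 6→0 → fail=15;  out ∅∪∅=∅
  n24('edbb'): parent n23 fail=6; on 'b' 6→0 → fail=6;  out {5}∪∅={5}
  n5('aecee'): parent n4 fail=25; on 'e' 25 → fail=26;  out {0}∪{6}={0,6}
  n10('bdacc'): parent n9 fail=15; on 'c' 15→0 → fail=15;  out ∅∪∅=∅
  n19('cdbcd'): parent n18 fail=15; on 'd' 15 → fail=16;  out ∅∪{4}={4}
  n11('bdacca'): parent n10 fail=15; on 'a' 15→0 → fail=1;  out {1}∪∅={1}
  n20('cdbcdd'): parent n19 fail=16; on 'd' 16→12→0 → fail=12;  out {3}∪{4}={3,4}

Run:
pos 0 'a': at 1
pos 1 'c': at 15 ·f
pos 2 'e': at 25
pos 3 'e': at 26  → match P6@[1:3]
pos 4 'd': at 22 ·f  → match P4@[4:4]
pos 5 'e': at 13 ·f
pos 6 'c': at 14  → match P2@[4:6]
pos 7 'c': at 15 ·f
pos 8 'a': at 1 ·f
pos 9 'a': at 1 ·f
pos 10 'e': at 2
pos 11 'c': at 3
pos 12 'e': at 4
pos 13 'e': at 5  → match P0@[9:13],P6@[11:13]
pos 14 'e': at 21 ·f
pos 15 'e': at 21 ·f
pos 16 'c': at 15 ·f
pos 17 'd': at 16  → match P4@[17:17]
pos 18 'c': at 15 ·f
pos 19 'e': at 25
pos 20 'e': at 26  → match P6@[18:20]
pos 21 'b': at 6 ·f
pos 22 'c': at 15 ·f
pos 23 'e': at 25
pos 24 'd': at 22 ·f  → match P4@[24:24]
pos 25 'b': at 23
pos 26 'b': at 24  → match P5@[23:26]
pos 27 'e': at 21 ·f
pos 28 'c': at 15 ·f
pos 29 'd': at 16  → match P4@[29:29]
pos 30 'b': at 17
pos 31 'c': at 18
pos 32 'd': at 19  → match P4@[32:32]
pos 33 'd': at 20  → match P3@[28:33],P4@[33:33]
pos 34 'c': at 15 ·f
pos 35 'b': at 6 ·f
pos 36 'd': at 7  → match P4@[36:36]
pos 37 'a': at 8
pos 38 'c': at 9
pos 39 'c': at 10
pos 40 'a': at 11  → match P1@[35:40]
pos 41 'd': at 12 ·f  → match P4@[41:41]
pos 42 'd': at 12 ·f  → match P4@[42:42]
pos 43 'c': at 15 ·f
pos 44 'e': at 25
pos 45 'e': at 26  → match P6@[43:45]
pos 46 'e': at 21 ·f
pos 47 'd': at 22  → match P4@[47:47]
pos 48 'b': at 23
pos 49 'b': at 24  → match P5@[46:49]
pos 50 'c': at 15 ·f

Matches: [[3,6],[4,4],[6,2],[13,0],[13,6],[17,4],[20,6],[24,4],[26,5],[29,4],[32,4],[33,3],[33,4],[36,4],[40,1],[41,4],[42,4],[45,6],[47,4],[49,5]]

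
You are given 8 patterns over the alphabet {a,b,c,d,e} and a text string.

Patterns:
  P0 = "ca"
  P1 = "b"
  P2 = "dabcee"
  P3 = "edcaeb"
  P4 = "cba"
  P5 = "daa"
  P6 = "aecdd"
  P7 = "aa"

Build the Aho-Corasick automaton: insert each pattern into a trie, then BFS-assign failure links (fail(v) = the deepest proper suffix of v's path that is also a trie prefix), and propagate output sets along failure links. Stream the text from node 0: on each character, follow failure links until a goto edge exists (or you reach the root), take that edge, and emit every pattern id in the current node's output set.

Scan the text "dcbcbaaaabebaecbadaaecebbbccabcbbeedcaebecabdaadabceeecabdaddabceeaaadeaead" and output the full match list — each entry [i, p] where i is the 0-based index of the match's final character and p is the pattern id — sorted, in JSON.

Construct AC machine:
Trie (insert patterns):
  n0 'ε': a→19 b→3 c→1 d→4 e→10
  n1 'c': a→2 b→16
  n2 'ca': ·  [P0 ends]
  n3 'b': ·  [P1 ends]
  n4 'd': a→5
  n5 'da': a→18 b→6
  n6 'dab': c→7
  n7 'dabc': e→8
  n8 'dabce': e→9
  n9 'dabcee': ·  [P2 ends]
  n10 'e': d→11
  n11 'ed': c→12
  n12 'edc': a→13
  n13 'edca': e→14
  n14 'edcae': b→15
  n15 'edcaeb': ·  [P3 ends]
  n16 'cb': a→17
  n17 'cba': ·  [P4 ends]
  n18 'daa': ·  [P5 ends]
  n19 'a': a→24 e→20
  n20 'ae': c→21
  n21 'aec': d→22
  n22 'aecd': d→23
  n23 'aecdd': ·  [P6 ends]
  n24 'aa': ·  [P7 ends]

BFS fail/out derivation:
  fail(1) 'c': from fail(0)=0 chase 'c': 0 ⇒ 0;  out=∅∪out(0)=∅
  fail(3) 'b': from fail(0)=0 chase 'b': 0 ⇒ 0;  out={1}∪out(0)={1}
  fail(4) 'd': from fail(0)=0 chase 'd': 0 ⇒ 0;  out=∅∪out(0)=∅
  fail(10) 'e': from fail(0)=0 chase 'e': 0 ⇒ 0;  out=∅∪out(0)=∅
  fail(19) 'a': from fail(0)=0 chase 'a': 0 ⇒ 0;  out=∅∪out(0)=∅
  fail(2) 'ca': from fail(1)=0 chase 'a': 0 ⇒ 19;  out={0}∪out(19)={0}
  fail(5) 'da': from fail(4)=0 chase 'a': 0 ⇒ 19;  out=∅∪out(19)=∅
  fail(11) 'ed': from fail(10)=0 chase 'd': 0 ⇒ 4;  out=∅∪out(4)=∅
  fail(16) 'cb': from fail(1)=0 chase 'b': 0 ⇒ 3;  out=∅∪out(3)={1}
  fail(20) 'ae': from fail(19)=0 chase 'e': 0 ⇒ 10;  out=∅∪out(10)=∅
  fail(24) 'aa': from fail(19)=0 chase 'a': 0 ⇒ 19;  out={7}∪out(19)={7}
  fail(6) 'dab': from fail(5)=19 chase 'b': 19→0 ⇒ 3;  out=∅∪out(3)={1}
  fail(12) 'edc': from fail(11)=4 chase 'c': 4→0 ⇒ 1;  out=∅∪out(1)=∅
  fail(17) 'cba': from fail(16)=3 chase 'a': 3→0 ⇒ 19;  out={4}∪out(19)={4}
  fail(18) 'daa': from fail(5)=19 chase 'a': 19 ⇒ 24;  out={5}∪out(24)={5,7}
  fail(21) 'aec': from fail(20)=10 chase 'c': 10→0 ⇒ 1;  out=∅∪out(1)=∅
  fail(7) 'dabc': from fail(6)=3 chase 'c': 3→0 ⇒ 1;  out=∅∪out(1)=∅
  fail(13) 'edca': from fail(12)=1 chase 'a': 1 ⇒ 2;  out=∅∪out(2)={0}
  fail(22) 'aecd': from fail(21)=1 chase 'd': 1→0 ⇒ 4;  out=∅∪out(4)=∅
  fail(8) 'dabce': from fail(7)=1 chase 'e': 1→0 ⇒ 10;  out=∅∪out(10)=∅
  fail(14) 'edcae': from fail(13)=2 chase 'e': 2→19 ⇒ 20;  out=∅∪out(20)=∅
  fail(23) 'aecdd': from fail(22)=4 chase 'd': 4→0 ⇒ 4;  out={6}∪out(4)={6}
  fail(9) 'dabcee': from fail(8)=10 chase 'e': 10→0 ⇒ 10;  out={2}∪out(10)={2}
  fail(15) 'edcaeb': from fail(14)=20 chase 'b': 20→10→0 ⇒ 3;  out={3}∪out(3)={1,3}

Scan:
pos 0 'd': at 4
pos 1 'c': at 1 ·f
pos 2 'b': at 16  ** P1@[2:2]
pos 3 'c': at 1 ·f
pos 4 'b': at 16  ** P1@[4:4]
pos 5 'a': at 17  ** P4@[3:5]
pos 6 'a': at 24 ·f  ** P7@[5:6]
pos 7 'a': at 24 ·f  ** P7@[6:7]
pos 8 'a': at 24 ·f  ** P7@[7:8]
pos 9 'b': at 3 ·f  ** P1@[9:9]
pos 10 'e': at 10 ·f
pos 11 'b': at 3 ·f  ** P1@[11:11]
pos 12 'a': at 19 ·f
pos 13 'e': at 20
pos 14 'c': at 21
pos 15 'b': at 16 ·f  ** P1@[15:15]
pos 16 'a': at 17  ** P4@[14:16]
pos 17 'd': at 4 ·f
pos 18 'a': at 5
pos 19 'a': at 18  ** P5@[17:19],P7@[18:19]
pos 20 'e': at 20 ·f
pos 21 'c': at 21
pos 22 'e': at 10 ·f
pos 23 'b': at 3 ·f  ** P1@[23:23]
pos 24 'b': at 3 ·f  ** P1@[24:24]
pos 25 'b': at 3 ·f  ** P1@[25:25]
pos 26 'c': at 1 ·f
pos 27 'c': at 1 ·f
pos 28 'a': at 2  ** P0@[27:28]
pos 29 'b': at 3 ·f  ** P1@[29:29]
pos 30 'c': at 1 ·f
pos 31 'b': at 16  ** P1@[31:31]
pos 32 'b': at 3 ·f  ** P1@[32:32]
pos 33 'e': at 10 ·f
pos 34 'e': at 10 ·f
pos 35 'd': at 11
pos 36 'c': at 12
pos 37 'a': at 13  ** P0@[36:37]
pos 38 'e': at 14
pos 39 'b': at 15  ** P1@[39:39],P3@[34:39]
pos 40 'e': at 10 ·f
pos 41 'c': at 1 ·f
pos 42 'a': at 2  ** P0@[41:42]
pos 43 'b': at 3 ·f  ** P1@[43:43]
pos 44 'd': at 4 ·f
pos 45 'a': at 5
pos 46 'a': at 18  ** P5@[44:46],P7@[45:46]
pos 47 'd': at 4 ·f
pos 48 'a': at 5
pos 49 'b': at 6  ** P1@[49:49]
pos 50 'c': at 7
pos 51 'e': at 8
pos 52 'e': at 9  ** P2@[47:52]
pos 53 'e': at 10 ·f
pos 54 'c': at 1 ·f
pos 55 'a': at 2  ** P0@[54:55]
pos 56 'b': at 3 ·f  ** P1@[56:56]
pos 57 'd': at 4 ·f
pos 58 'a': at 5
pos 59 'd': at 4 ·f
pos 60 'd': at 4 ·f
pos 61 'a': at 5
pos 62 'b': at 6  ** P1@[62:62]
pos 63 'c': at 7
pos 64 'e': at 8
pos 65 'e': at 9  ** P2@[60:65]
pos 66 'a': at 19 ·f
pos 67 'a': at 24  ** P7@[66:67]
pos 68 'a': at 24 ·f  ** P7@[67:68]
pos 69 'd': at 4 ·f
pos 70 'e': at 10 ·f
pos 71 'a': at 19 ·f
pos 72 'e': at 20
pos 73 'a': at 19 ·f
pos 74 'd': at 4 ·f

Matches: [[2,1],[4,1],[5,4],[6,7],[7,7],[8,7],[9,1],[11,1],[15,1],[16,4],[19,5],[19,7],[23,1],[24,1],[25,1],[28,0],[29,1],[31,1],[32,1],[37,0],[39,1],[39,3],[42,0],[43,1],[46,5],[46,7],[49,1],[52,2],[55,0],[56,1],[62,1],[65,2],[67,7],[68,7]]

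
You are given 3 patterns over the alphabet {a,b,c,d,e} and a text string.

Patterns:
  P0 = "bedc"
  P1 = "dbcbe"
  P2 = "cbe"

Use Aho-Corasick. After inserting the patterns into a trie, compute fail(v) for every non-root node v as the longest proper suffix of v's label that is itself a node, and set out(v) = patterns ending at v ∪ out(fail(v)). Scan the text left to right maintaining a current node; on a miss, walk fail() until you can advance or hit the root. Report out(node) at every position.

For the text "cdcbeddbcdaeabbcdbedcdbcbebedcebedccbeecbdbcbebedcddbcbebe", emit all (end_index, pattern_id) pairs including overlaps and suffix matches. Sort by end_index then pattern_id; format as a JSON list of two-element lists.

Build automaton:
Trie (insert patterns):
  n0 'ε': b→1 c→10 d→5
  n1 'b': e→2
  n2 'be': d→3
  n3 'bed': c→4
  n4 'bedc': ·  [P0 ends]
  n5 'd': b→6
  n6 'db': c→7
  n7 'dbc': b→8
  n8 'dbcb': e→9
  n9 'dbcbe': ·  [P1 ends]
  n10 'c': b→11
  n11 'cb': e→12
  n12 'cbe': ·  [P2 ends]

BFS fail/out derivation:
  n1('b'): parent n0 fail=0; on 'b' 0 → fail=0;  out ∅∪∅=∅
  n5('d'): parent n0 fail=0; on 'd' 0 → fail=0;  out ∅∪∅=∅
  n10('c'): parent n0 fail=0; on 'c' 0 → fail=0;  out ∅∪∅=∅
  n2('be'): parent n1 fail=0; on 'e' 0 → fail=0;  out ∅∪∅=∅
  n6('db'): parent n5 fail=0; on 'b' 0 → fail=1;  out ∅∪∅=∅
  n11('cb'): parent n10 fail=0; on 'b' 0 → fail=1;  out ∅∪∅=∅
  n3('bed'): parent n2 fail=0; on 'd' 0 → fail=5;  out ∅∪∅=∅
  n7('dbc'): parent n6 fail=1; on 'c' 1→0 → fail=10;  out ∅∪∅=∅
  n12('cbe'): parent n11 fail=1; on 'e' 1 → fail=2;  out {2}∪∅={2}
  n4('bedc'): parent n3 fail=5; on 'c' 5→0 → fail=10;  out {0}∪∅={0}
  n8('dbcb'): parent n7 fail=10; on 'b' 10 → fail=11;  out ∅∪∅=∅
  n9('dbcbe'): parent n8 fail=11; on 'e' 11 → fail=12;  out {1}∪{2}={1,2}

Scan:
pos 0 'c': at 10
pos 1 'd': at 5 (fail-walked)
pos 2 'c': at 10 (fail-walked)
pos 3 'b': at 11
pos 4 'e': at 12  ** P2@[2:4]
pos 5 'd': at 3 (fail-walked)
pos 6 'd': at 5 (fail-walked)
pos 7 'b': at 6
pos 8 'c': at 7
pos 9 'd': at 5 (fail-walked)
pos 10 'a': at 0 (fail-walked)
pos 11 'e': at 0
pos 12 'a': at 0
pos 13 'b': at 1
pos 14 'b': at 1 (fail-walked)
pos 15 'c': at 10 (fail-walked)
pos 16 'd': at 5 (fail-walked)
pos 17 'b': at 6
pos 18 'e': at 2 (fail-walked)
pos 19 'd': at 3
pos 20 'c': at 4  ** P0@[17:20]
pos 21 'd': at 5 (fail-walked)
pos 22 'b': at 6
pos 23 'c': at 7
pos 24 'b': at 8
pos 25 'e': at 9  ** P1@[21:25],P2@[23:25]
pos 26 'b': at 1 (fail-walked)
pos 27 'e': at 2
pos 28 'd': at 3
pos 29 'c': at 4  ** P0@[26:29]
pos 30 'e': at 0 (fail-walked)
pos 31 'b': at 1
pos 32 'e': at 2
pos 33 'd': at 3
pos 34 'c': at 4  ** P0@[31:34]
pos 35 'c': at 10 (fail-walked)
pos 36 'b': at 11
pos 37 'e': at 12  ** P2@[35:37]
pos 38 'e': at 0 (fail-walked)
pos 39 'c': at 10
pos 40 'b': at 11
pos 41 'd': at 5 (fail-walked)
pos 42 'b': at 6
pos 43 'c': at 7
pos 44 'b': at 8
pos 45 'e': at 9  ** P1@[41:45],P2@[43:45]
pos 46 'b': at 1 (fail-walked)
pos 47 'e': at 2
pos 48 'd': at 3
pos 49 'c': at 4  ** P0@[46:49]
pos 50 'd': at 5 (fail-walked)
pos 51 'd': at 5 (fail-walked)
pos 52 'b': at 6
pos 53 'c': at 7
pos 54 'b': at 8
pos 55 'e': at 9  ** P1@[51:55],P2@[53:55]
pos 56 'b': at 1 (fail-walked)
pos 57 'e': at 2

Matches: [[4,2],[20,0],[25,1],[25,2],[29,0],[34,0],[37,2],[45,1],[45,2],[49,0],[55,1],[55,2]]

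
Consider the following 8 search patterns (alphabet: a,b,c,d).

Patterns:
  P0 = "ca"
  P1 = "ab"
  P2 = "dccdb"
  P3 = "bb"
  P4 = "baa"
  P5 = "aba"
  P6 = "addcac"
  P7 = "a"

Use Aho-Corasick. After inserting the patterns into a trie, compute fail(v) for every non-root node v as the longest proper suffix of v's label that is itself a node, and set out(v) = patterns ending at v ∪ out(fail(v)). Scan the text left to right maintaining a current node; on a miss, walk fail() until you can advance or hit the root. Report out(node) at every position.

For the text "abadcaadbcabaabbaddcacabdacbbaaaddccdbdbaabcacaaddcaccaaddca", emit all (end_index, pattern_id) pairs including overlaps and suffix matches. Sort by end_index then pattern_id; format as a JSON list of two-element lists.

Build automaton:
Trie (insert patterns):
  0='ε' goto a→3 b→10 c→1 d→5
  1='c' goto a→2
  2='ca' goto ·  ←P0
  3='a' goto b→4 d→15  ←P7
  4='ab' goto a→14  ←P1
  5='d' goto c→6
  6='dc' goto c→7
  7='dcc' goto d→8
  8='dccd' goto b→9
  9='dccdb' goto ·  ←P2
  10='b' goto a→12 b→11
  11='bb' goto ·  ←P3
  12='ba' goto a→13
  13='baa' goto ·  ←P4
  14='aba' goto ·  ←P5
  15='ad' goto d→16
  16='add' goto c→17
  17='addc' goto a→18
  18='addca' goto c→19
  19='addcac' goto ·  ←P6

BFS fail/out derivation:
  n1('c'): parent n0 fail=0; on 'c' 0 → fail=0;  out ∅∪∅=∅
  n3('a'): parent n0 fail=0; on 'a' 0 → fail=0;  out {7}∪∅={7}
  n5('d'): parent n0 fail=0; on 'd' 0 → fail=0;  out ∅∪∅=∅
  n10('b'): parent n0 fail=0; on 'b' 0 → fail=0;  out ∅∪∅=∅
  n2('ca'): parent n1 fail=0; on 'a' 0 → fail=3;  out {0}∪{7}={0,7}
  n4('ab'): parent n3 fail=0; on 'b' 0 → fail=10;  out {1}∪∅={1}
  n6('dc'): parent n5 fail=0; on 'c' 0 → fail=1;  out ∅∪∅=∅
  n11('bb'): parent n10 fail=0; on 'b' 0 → fail=10;  out {3}∪∅={3}
  n12('ba'): parent n10 fail=0; on 'a' 0 → fail=3;  out ∅∪{7}={7}
  n15('ad'): parent n3 fail=0; on 'd' 0 → fail=5;  out ∅∪∅=∅
  n7('dcc'): parent n6 fail=1; on 'c' 1→0 → fail=1;  out ∅∪∅=∅
  n13('baa'): parent n12 fail=3; on 'a' 3→0 → fail=3;  out {4}∪{7}={4,7}
  n14('aba'): parent n4 fail=10; on 'a' 10 → fail=12;  out {5}∪{7}={5,7}
  n16('add'): parent n15 fail=5; on 'd' 5→0 → fail=5;  out ∅∪∅=∅
  n8('dccd'): parent n7 fail=1; on 'd' 1→0 → fail=5;  out ∅∪∅=∅
  n17('addc'): parent n16 fail=5; on 'c' 5 → fail=6;  out ∅∪∅=∅
  n9('dccdb'): parent n8 fail=5; on 'b' 5→0 → fail=10;  out {2}∪∅={2}
  n18('addca'): parent n17 fail=6; on 'a' 6→1 → fail=2;  out ∅∪{0,7}={0,7}
  n19('addcac'): parent n18 fail=2; on 'c' 2→3→0 → fail=1;  out {6}∪∅={6}

Scan:
[0] read 'a'  n0⇒n3  ** P7@[0:0]
[1] read 'b'  n3⇒n4  ** P1@[0:1]
[2] read 'a'  n4⇒n14  ** P5@[0:2],P7@[2:2]
[3] read 'd'  n14⇒n15 (fail-walked)
[4] read 'c'  n15⇒n6 (fail-walked)
[5] read 'a'  n6⇒n2 (fail-walked)  ** P0@[4:5],P7@[5:5]
[6] read 'a'  n2⇒n3 (fail-walked)  ** P7@[6:6]
[7] read 'd'  n3⇒n15
[8] read 'b'  n15⇒n10 (fail-walked)
[9] read 'c'  n10⇒n1 (fail-walked)
[10] read 'a'  n1⇒n2  ** P0@[9:10],P7@[10:10]
[11] read 'b'  n2⇒n4 (fail-walked)  ** P1@[10:11]
[12] read 'a'  n4⇒n14  ** P5@[10:12],P7@[12:12]
[13] read 'a'  n14⇒n13 (fail-walked)  ** P4@[11:13],P7@[13:13]
[14] read 'b'  n13⇒n4 (fail-walked)  ** P1@[13:14]
[15] read 'b'  n4⇒n11 (fail-walked)  ** P3@[14:15]
[16] read 'a'  n11⇒n12 (fail-walked)  ** P7@[16:16]
[17] read 'd'  n12⇒n15 (fail-walked)
[18] read 'd'  n15⇒n16
[19] read 'c'  n16⇒n17
[20] read 'a'  n17⇒n18  ** P0@[19:20],P7@[20:20]
[21] read 'c'  n18⇒n19  ** P6@[16:21]
[22] read 'a'  n19⇒n2 (fail-walked)  ** P0@[21:22],P7@[22:22]
[23] read 'b'  n2⇒n4 (fail-walked)  ** P1@[22:23]
[24] read 'd'  n4⇒n5 (fail-walked)
[25] read 'a'  n5⇒n3 (fail-walked)  ** P7@[25:25]
[26] read 'c'  n3⇒n1 (fail-walked)
[27] read 'b'  n1⇒n10 (fail-walked)
[28] read 'b'  n10⇒n11  ** P3@[27:28]
[29] read 'a'  n11⇒n12 (fail-walked)  ** P7@[29:29]
[30] read 'a'  n12⇒n13  ** P4@[28:30],P7@[30:30]
[31] read 'a'  n13⇒n3 (fail-walked)  ** P7@[31:31]
[32] read 'd'  n3⇒n15
[33] read 'd'  n15⇒n16
[34] read 'c'  n16⇒n17
[35] read 'c'  n17⇒n7 (fail-walked)
[36] read 'd'  n7⇒n8
[37] read 'b'  n8⇒n9  ** P2@[33:37]
[38] read 'd'  n9⇒n5 (fail-walked)
[39] read 'b'  n5⇒n10 (fail-walked)
[40] read 'a'  n10⇒n12  ** P7@[40:40]
[41] read 'a'  n12⇒n13  ** P4@[39:41],P7@[41:41]
[42] read 'b'  n13⇒n4 (fail-walked)  ** P1@[41:42]
[43] read 'c'  n4⇒n1 (fail-walked)
[44] read 'a'  n1⇒n2  ** P0@[43:44],P7@[44:44]
[45] read 'c'  n2⇒n1 (fail-walked)
[46] read 'a'  n1⇒n2  ** P0@[45:46],P7@[46:46]
[47] read 'a'  n2⇒n3 (fail-walked)  ** P7@[47:47]
[48] read 'd'  n3⇒n15
[49] read 'd'  n15⇒n16
[50] read 'c'  n16⇒n17
[51] read 'a'  n17⇒n18  ** P0@[50:51],P7@[51:51]
[52] read 'c'  n18⇒n19  ** P6@[47:52]
[53] read 'c'  n19⇒n1 (fail-walked)
[54] read 'a'  n1⇒n2  ** P0@[53:54],P7@[54:54]
[55] read 'a'  n2⇒n3 (fail-walked)  ** P7@[55:55]
[56] read 'd'  n3⇒n15
[57] read 'd'  n15⇒n16
[58] read 'c'  n16⇒n17
[59] read 'a'  n17⇒n18  ** P0@[58:59],P7@[59:59]

Matches: [[0,7],[1,1],[2,5],[2,7],[5,0],[5,7],[6,7],[10,0],[10,7],[11,1],[12,5],[12,7],[13,4],[13,7],[14,1],[15,3],[16,7],[20,0],[20,7],[21,6],[22,0],[22,7],[23,1],[25,7],[28,3],[29,7],[30,4],[30,7],[31,7],[37,2],[40,7],[41,4],[41,7],[42,1],[44,0],[44,7],[46,0],[46,7],[47,7],[51,0],[51,7],[52,6],[54,0],[54,7],[55,7],[59,0],[59,7]]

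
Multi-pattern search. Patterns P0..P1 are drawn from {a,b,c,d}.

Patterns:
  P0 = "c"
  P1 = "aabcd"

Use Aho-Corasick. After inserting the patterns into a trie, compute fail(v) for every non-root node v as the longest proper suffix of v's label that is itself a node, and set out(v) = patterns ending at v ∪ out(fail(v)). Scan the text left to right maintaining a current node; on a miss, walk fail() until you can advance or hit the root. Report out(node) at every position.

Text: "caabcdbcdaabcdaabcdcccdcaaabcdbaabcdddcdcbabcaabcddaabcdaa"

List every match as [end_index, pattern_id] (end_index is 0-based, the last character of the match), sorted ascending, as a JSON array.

Build automaton:
Trie nodes:
  n0 'ε': a→2 c→1
  n1 'c': ·  [P0 ends]
  n2 'a': a→3
  n3 'aa': b→4
  n4 'aab': c→5
  n5 'aabc': d→6
  n6 'aabcd': ·  [P1 ends]

BFS fail/out derivation:
  fail(1) 'c': from fail(0)=0 chase 'c': 0 ⇒ 0;  out={0}∪out(0)={0}
  fail(2) 'a': from fail(0)=0 chase 'a': 0 ⇒ 0;  out=∅∪out(0)=∅
  fail(3) 'aa': from fail(2)=0 chase 'a': 0 ⇒ 2;  out=∅∪out(2)=∅
  fail(4) 'aab': from fail(3)=2 chase 'b': 2→0 ⇒ 0;  out=∅∪out(0)=∅
  fail(5) 'aabc': from fail(4)=0 chase 'c': 0 ⇒ 1;  out=∅∪out(1)={0}
  fail(6) 'aabcd': from fail(5)=1 chase 'd': 1→0 ⇒ 0;  out={1}∪out(0)={1}

Text stream:
[0] read 'c'  n0⇒n1  ** P0@[0:0]
[1] read 'a'  n1⇒n2 (via fail)
[2] read 'a'  n2⇒n3
[3] read 'b'  n3⇒n4
[4] read 'c'  n4⇒n5  ** P0@[4:4]
[5] read 'd'  n5⇒n6  ** P1@[1:5]
[6] read 'b'  n6⇒n0 (via fail)
[7] read 'c'  n0⇒n1  ** P0@[7:7]
[8] read 'd'  n1⇒n0 (via fail)
[9] read 'a'  n0⇒n2
[10] read 'a'  n2⇒n3
[11] read 'b'  n3⇒n4
[12] read 'c'  n4⇒n5  ** P0@[12:12]
[13] read 'd'  n5⇒n6  ** P1@[9:13]
[14] read 'a'  n6⇒n2 (via fail)
[15] read 'a'  n2⇒n3
[16] read 'b'  n3⇒n4
[17] read 'c'  n4⇒n5  ** P0@[17:17]
[18] read 'd'  n5⇒n6  ** P1@[14:18]
[19] read 'c'  n6⇒n1 (via fail)  ** P0@[19:19]
[20] read 'c'  n1⇒n1 (via fail)  ** P0@[20:20]
[21] read 'c'  n1⇒n1 (via fail)  ** P0@[21:21]
[22] read 'd'  n1⇒n0 (via fail)
[23] read 'c'  n0⇒n1  ** P0@[23:23]
[24] read 'a'  n1⇒n2 (via fail)
[25] read 'a'  n2⇒n3
[26] read 'a'  n3⇒n3 (via fail)
[27] read 'b'  n3⇒n4
[28] read 'c'  n4⇒n5  ** P0@[28:28]
[29] read 'd'  n5⇒n6  ** P1@[25:29]
[30] read 'b'  n6⇒n0 (via fail)
[31] read 'a'  n0⇒n2
[32] read 'a'  n2⇒n3
[33] read 'b'  n3⇒n4
[34] read 'c'  n4⇒n5  ** P0@[34:34]
[35] read 'd'  n5⇒n6  ** P1@[31:35]
[36] read 'd'  n6⇒n0 (via fail)
[37] read 'd'  n0⇒n0
[38] read 'c'  n0⇒n1  ** P0@[38:38]
[39] read 'd'  n1⇒n0 (via fail)
[40] read 'c'  n0⇒n1  ** P0@[40:40]
[41] read 'b'  n1⇒n0 (via fail)
[42] read 'a'  n0⇒n2
[43] read 'b'  n2⇒n0 (via fail)
[44] read 'c'  n0⇒n1  ** P0@[44:44]
[45] read 'a'  n1⇒n2 (via fail)
[46] read 'a'  n2⇒n3
[47] read 'b'  n3⇒n4
[48] read 'c'  n4⇒n5  ** P0@[48:48]
[49] read 'd'  n5⇒n6  ** P1@[45:49]
[50] read 'd'  n6⇒n0 (via fail)
[51] read 'a'  n0⇒n2
[52] read 'a'  n2⇒n3
[53] read 'b'  n3⇒n4
[54] read 'c'  n4⇒n5  ** P0@[54:54]
[55] read 'd'  n5⇒n6  ** P1@[51:55]
[56] read 'a'  n6⇒n2 (via fail)
[57] read 'a'  n2⇒n3

Result: [[0,0],[4,0],[5,1],[7,0],[12,0],[13,1],[17,0],[18,1],[19,0],[20,0],[21,0],[23,0],[28,0],[29,1],[34,0],[35,1],[38,0],[40,0],[44,0],[48,0],[49,1],[54,0],[55,1]]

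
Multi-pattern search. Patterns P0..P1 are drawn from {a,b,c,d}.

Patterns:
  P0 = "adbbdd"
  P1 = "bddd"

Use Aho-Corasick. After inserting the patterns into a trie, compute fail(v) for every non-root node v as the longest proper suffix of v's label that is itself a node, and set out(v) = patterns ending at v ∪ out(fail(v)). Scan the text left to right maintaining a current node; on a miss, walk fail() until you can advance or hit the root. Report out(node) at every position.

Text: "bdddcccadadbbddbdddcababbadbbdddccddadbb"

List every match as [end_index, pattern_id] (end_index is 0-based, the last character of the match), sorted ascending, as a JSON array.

Construct AC machine:
Trie nodes:
  0='ε' goto a→1 b→7
  1='a' goto d→2
  2='ad' goto b→3
  3='adb' goto b→4
  4='adbb' goto d→5
  5='adbbd' goto d→6
  6='adbbdd' goto ·  ←P0
  7='b' goto d→8
  8='bd' goto d→9
  9='bdd' goto d→10
  10='bddd' goto ·  ←P1

BFS fail/out derivation:
  fail(1) 'a': from fail(0)=0 chase 'a': 0 ⇒ 0;  out=∅∪out(0)=∅
  fail(7) 'b': from fail(0)=0 chase 'b': 0 ⇒ 0;  out=∅∪out(0)=∅
  fail(2) 'ad': from fail(1)=0 chase 'd': 0 ⇒ 0;  out=∅∪out(0)=∅
  fail(8) 'bd': from fail(7)=0 chase 'd': 0 ⇒ 0;  out=∅∪out(0)=∅
  fail(3) 'adb': from fail(2)=0 chase 'b': 0 ⇒ 7;  out=∅∪out(7)=∅
  fail(9) 'bdd': from fail(8)=0 chase 'd': 0 ⇒ 0;  out=∅∪out(0)=∅
  fail(4) 'adbb': from fail(3)=7 chase 'b': 7→0 ⇒ 7;  out=∅∪out(7)=∅
  fail(10) 'bddd': from fail(9)=0 chase 'd': 0 ⇒ 0;  out={1}∪out(0)={1}
  fail(5) 'adbbd': from fail(4)=7 chase 'd': 7 ⇒ 8;  out=∅∪out(8)=∅
  fail(6) 'adbbdd': from fail(5)=8 chase 'd': 8 ⇒ 9;  out={0}∪out(9)={0}

Text stream:
i=0 'b': node 0→7
i=1 'd': node 7→8
i=2 'd': node 8→9
i=3 'd': node 9→10  ** P1@[0:3]
i=4 'c': node 10→0 (fail-walked)
i=5 'c': node 0→0
i=6 'c': node 0→0
i=7 'a': node 0→1
i=8 'd': node 1→2
i=9 'a': node 2→1 (fail-walked)
i=10 'd': node 1→2
i=11 'b': node 2→3
i=12 'b': node 3→4
i=13 'd': node 4→5
i=14 'd': node 5→6  ** P0@[9:14]
i=15 'b': node 6→7 (fail-walked)
i=16 'd': node 7→8
i=17 'd': node 8→9
i=18 'd': node 9→10  ** P1@[15:18]
i=19 'c': node 10→0 (fail-walked)
i=20 'a': node 0→1
i=21 'b': node 1→7 (fail-walked)
i=22 'a': node 7→1 (fail-walked)
i=23 'b': node 1→7 (fail-walked)
i=24 'b': node 7→7 (fail-walked)
i=25 'a': node 7→1 (fail-walked)
i=26 'd': node 1→2
i=27 'b': node 2→3
i=28 'b': node 3→4
i=29 'd': node 4→5
i=30 'd': node 5→6  ** P0@[25:30]
i=31 'd': node 6→10 (fail-walked)  ** P1@[28:31]
i=32 'c': node 10→0 (fail-walked)
i=33 'c': node 0→0
i=34 'd': node 0→0
i=35 'd': node 0→0
i=36 'a': node 0→1
i=37 'd': node 1→2
i=38 'b': node 2→3
i=39 'b': node 3→4

All matches (sorted): [[3,1],[14,0],[18,1],[30,0],[31,1]]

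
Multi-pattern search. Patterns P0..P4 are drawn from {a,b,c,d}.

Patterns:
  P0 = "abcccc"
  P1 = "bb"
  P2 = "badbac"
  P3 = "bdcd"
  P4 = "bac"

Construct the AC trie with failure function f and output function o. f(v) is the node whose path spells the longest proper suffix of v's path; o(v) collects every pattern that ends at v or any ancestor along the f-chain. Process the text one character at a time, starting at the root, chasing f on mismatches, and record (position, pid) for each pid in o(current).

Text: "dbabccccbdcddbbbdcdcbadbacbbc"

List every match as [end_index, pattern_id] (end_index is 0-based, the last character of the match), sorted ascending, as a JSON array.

Build:
Trie nodes:
  0='ε' goto a→1 b→7
  1='a' goto b→2
  2='ab' goto c→3
  3='abc' goto c→4
  4='abcc' goto c→5
  5='abccc' goto c→6
  6='abcccc' goto ·  ←P0
  7='b' goto a→9 b→8 d→14
  8='bb' goto ·  ←P1
  9='ba' goto c→17 d→10
  10='bad' goto b→11
  11='badb' goto a→12
  12='badba' goto c→13
  13='badbac' goto ·  ←P2
  14='bd' goto c→15
  15='bdc' goto d→16
  16='bdcd' goto ·  ←P3
  17='bac' goto ·  ←P4

BFS fail/out derivation:
  n1('a'): parent n0 fail=0; on 'a' 0 → fail=0;  out ∅∪∅=∅
  n7('b'): parent n0 fail=0; on 'b' 0 → fail=0;  out ∅∪∅=∅
  n2('ab'): parent n1 fail=0; on 'b' 0 → fail=7;  out ∅∪∅=∅
  n8('bb'): parent n7 fail=0; on 'b' 0 → fail=7;  out {1}∪∅={1}
  n9('ba'): parent n7 fail=0; on 'a' 0 → fail=1;  out ∅∪∅=∅
  n14('bd'): parent n7 fail=0; on 'd' 0 → fail=0;  out ∅∪∅=∅
  n3('abc'): parent n2 fail=7; on 'c' 7→0 → fail=0;  out ∅∪∅=∅
  n10('bad'): parent n9 fail=1; on 'd' 1→0 → fail=0;  out ∅∪∅=∅
  n15('bdc'): parent n14 fail=0; on 'c' 0 → fail=0;  out ∅∪∅=∅
  n17('bac'): parent n9 fail=1; on 'c' 1→0 → fail=0;  out {4}∪∅={4}
  n4('abcc'): parent n3 fail=0; on 'c' 0 → fail=0;  out ∅∪∅=∅
  n11('badb'): parent n10 fail=0; on 'b' 0 → fail=7;  out ∅∪∅=∅
  n16('bdcd'): parent n15 fail=0; on 'd' 0 → fail=0;  out {3}∪∅={3}
  n5('abccc'): parent n4 fail=0; on 'c' 0 → fail=0;  out ∅∪∅=∅
  n12('badba'): parent n11 fail=7; on 'a' 7 → fail=9;  out ∅∪∅=∅
  n6('abcccc'): parent n5 fail=0; on 'c' 0 → fail=0;  out {0}∪∅={0}
  n13('badbac'): parent n12 fail=9; on 'c' 9 → fail=17;  out {2}∪{4}={2,4}

Run:
pos 0 'd': at 0
pos 1 'b': at 7
pos 2 'a': at 9
pos 3 'b': at 2 ·f
pos 4 'c': at 3
pos 5 'c': at 4
pos 6 'c': at 5
pos 7 'c': at 6  ** P0@[2:7]
pos 8 'b': at 7 ·f
pos 9 'd': at 14
pos 10 'c': at 15
pos 11 'd': at 16  ** P3@[8:11]
pos 12 'd': at 0 ·f
pos 13 'b': at 7
pos 14 'b': at 8  ** P1@[13:14]
pos 15 'b': at 8 ·f  ** P1@[14:15]
pos 16 'd': at 14 ·f
pos 17 'c': at 15
pos 18 'd': at 16  ** P3@[15:18]
pos 19 'c': at 0 ·f
pos 20 'b': at 7
pos 21 'a': at 9
pos 22 'd': at 10
pos 23 'b': at 11
pos 24 'a': at 12
pos 25 'c': at 13  ** P2@[20:25],P4@[23:25]
pos 26 'b': at 7 ·f
pos 27 'b': at 8  ** P1@[26:27]
pos 28 'c': at 0 ·f

Matches: [[7,0],[11,3],[14,1],[15,1],[18,3],[25,2],[25,4],[27,1]]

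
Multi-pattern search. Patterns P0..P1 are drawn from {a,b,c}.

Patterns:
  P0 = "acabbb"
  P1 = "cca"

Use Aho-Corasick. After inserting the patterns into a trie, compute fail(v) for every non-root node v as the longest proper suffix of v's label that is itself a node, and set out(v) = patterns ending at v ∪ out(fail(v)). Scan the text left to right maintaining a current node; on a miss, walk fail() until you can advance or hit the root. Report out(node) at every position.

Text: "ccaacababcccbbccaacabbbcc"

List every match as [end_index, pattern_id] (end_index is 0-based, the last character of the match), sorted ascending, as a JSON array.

Construct AC machine:
Trie (insert patterns):
  0='ε' goto a→1 c→7
  1='a' goto c→2
  2='ac' goto a→3
  3='aca' goto b→4
  4='acab' goto b→5
  5='acabb' goto b→6
  6='acabbb' goto ·  [P0 ends]
  7='c' goto c→8
  8='cc' goto a→9
  9='cca' goto ·  [P1 ends]

Failure links (BFS by depth):
  fail(1) 'a': from fail(0)=0 chase 'a': 0 ⇒ 0;  out=∅∪out(0)=∅
  fail(7) 'c': from fail(0)=0 chase 'c': 0 ⇒ 0;  out=∅∪out(0)=∅
  fail(2) 'ac': from fail(1)=0 chase 'c': 0 ⇒ 7;  out=∅∪out(7)=∅
  fail(8) 'cc': from fail(7)=0 chase 'c': 0 ⇒ 7;  out=∅∪out(7)=∅
  fail(3) 'aca': from fail(2)=7 chase 'a': 7→0 ⇒ 1;  out=∅∪out(1)=∅
  fail(9) 'cca': from fail(8)=7 chase 'a': 7→0 ⇒ 1;  out={1}∪out(1)={1}
  fail(4) 'acab': from fail(3)=1 chase 'b': 1→0 ⇒ 0;  out=∅∪out(0)=∅
  fail(5) 'acabb': from fail(4)=0 chase 'b': 0 ⇒ 0;  out=∅∪out(0)=∅
  fail(6) 'acabbb': from fail(5)=0 chase 'b': 0 ⇒ 0;  out={0}∪out(0)={0}

Scan:
pos 0 'c': at 7
pos 1 'c': at 8
pos 2 'a': at 9  ** P1@[0:2]
pos 3 'a': at 1 (fail-walked)
pos 4 'c': at 2
pos 5 'a': at 3
pos 6 'b': at 4
pos 7 'a': at 1 (fail-walked)
pos 8 'b': at 0 (fail-walked)
pos 9 'c': at 7
pos 10 'c': at 8
pos 11 'c': at 8 (fail-walked)
pos 12 'b': at 0 (fail-walked)
pos 13 'b': at 0
pos 14 'c': at 7
pos 15 'c': at 8
pos 16 'a': at 9  ** P1@[14:16]
pos 17 'a': at 1 (fail-walked)
pos 18 'c': at 2
pos 19 'a': at 3
pos 20 'b': at 4
pos 21 'b': at 5
pos 22 'b': at 6  ** P0@[17:22]
pos 23 'c': at 7 (fail-walked)
pos 24 'c': at 8

Matches: [[2,1],[16,1],[22,0]]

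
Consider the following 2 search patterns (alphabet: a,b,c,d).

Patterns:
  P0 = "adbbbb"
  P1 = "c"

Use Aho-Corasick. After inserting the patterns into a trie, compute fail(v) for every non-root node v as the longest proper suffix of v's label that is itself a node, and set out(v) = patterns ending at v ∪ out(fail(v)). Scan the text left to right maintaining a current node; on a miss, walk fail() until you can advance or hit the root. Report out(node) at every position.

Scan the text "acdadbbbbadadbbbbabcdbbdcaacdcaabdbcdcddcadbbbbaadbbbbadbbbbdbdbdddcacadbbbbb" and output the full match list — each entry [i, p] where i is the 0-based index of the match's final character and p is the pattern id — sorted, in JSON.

Build automaton:
Trie nodes:
  0='ε' goto a→1 c→7
  1='a' goto d→2
  2='ad' goto b→3
  3='adb' goto b→4
  4='adbb' goto b→5
  5='adbbb' goto b→6
  6='adbbbb' goto ·  ←P0
  7='c' goto ·  ←P1

Failure links (BFS by depth):
  n1('a'): parent n0 fail=0; on 'a' 0 → fail=0;  out ∅∪∅=∅
  n7('c'): parent n0 fail=0; on 'c' 0 → fail=0;  out {1}∪∅={1}
  n2('ad'): parent n1 fail=0; on 'd' 0 → fail=0;  out ∅∪∅=∅
  n3('adb'): parent n2 fail=0; on 'b' 0 → fail=0;  out ∅∪∅=∅
  n4('adbb'): parent n3 fail=0; on 'b' 0 → fail=0;  out ∅∪∅=∅
  n5('adbbb'): parent n4 fail=0; on 'b' 0 → fail=0;  out ∅∪∅=∅
  n6('adbbbb'): parent n5 fail=0; on 'b' 0 → fail=0;  out {0}∪∅={0}

Text stream:
i=0 'a': node 0→1
i=1 'c': node 1→7 (fail-walked)  ** P1@[1:1]
i=2 'd': node 7→0 (fail-walked)
i=3 'a': node 0→1
i=4 'd': node 1→2
i=5 'b': node 2→3
i=6 'b': node 3→4
i=7 'b': node 4→5
i=8 'b': node 5→6  ** P0@[3:8]
i=9 'a': node 6→1 (fail-walked)
i=10 'd': node 1→2
i=11 'a': node 2→1 (fail-walked)
i=12 'd': node 1→2
i=13 'b': node 2→3
i=14 'b': node 3→4
i=15 'b': node 4→5
i=16 'b': node 5→6  ** P0@[11:16]
i=17 'a': node 6→1 (fail-walked)
i=18 'b': node 1→0 (fail-walked)
i=19 'c': node 0→7  ** P1@[19:19]
i=20 'd': node 7→0 (fail-walked)
i=21 'b': node 0→0
i=22 'b': node 0→0
i=23 'd': node 0→0
i=24 'c': node 0→7  ** P1@[24:24]
i=25 'a': node 7→1 (fail-walked)
i=26 'a': node 1→1 (fail-walked)
i=27 'c': node 1→7 (fail-walked)  ** P1@[27:27]
i=28 'd': node 7→0 (fail-walked)
i=29 'c': node 0→7  ** P1@[29:29]
i=30 'a': node 7→1 (fail-walked)
i=31 'a': node 1→1 (fail-walked)
i=32 'b': node 1→0 (fail-walked)
i=33 'd': node 0→0
i=34 'b': node 0→0
i=35 'c': node 0→7  ** P1@[35:35]
i=36 'd': node 7→0 (fail-walked)
i=37 'c': node 0→7  ** P1@[37:37]
i=38 'd': node 7→0 (fail-walked)
i=39 'd': node 0→0
i=40 'c': node 0→7  ** P1@[40:40]
i=41 'a': node 7→1 (fail-walked)
i=42 'd': node 1→2
i=43 'b': node 2→3
i=44 'b': node 3→4
i=45 'b': node 4→5
i=46 'b': node 5→6  ** P0@[41:46]
i=47 'a': node 6→1 (fail-walked)
i=48 'a': node 1→1 (fail-walked)
i=49 'd': node 1→2
i=50 'b': node 2→3
i=51 'b': node 3→4
i=52 'b': node 4→5
i=53 'b': node 5→6  ** P0@[48:53]
i=54 'a': node 6→1 (fail-walked)
i=55 'd': node 1→2
i=56 'b': node 2→3
i=57 'b': node 3→4
i=58 'b': node 4→5
i=59 'b': node 5→6  ** P0@[54:59]
i=60 'd': node 6→0 (fail-walked)
i=61 'b': node 0→0
i=62 'd': node 0→0
i=63 'b': node 0→0
i=64 'd': node 0→0
i=65 'd': node 0→0
i=66 'd': node 0→0
i=67 'c': node 0→7  ** P1@[67:67]
i=68 'a': node 7→1 (fail-walked)
i=69 'c': node 1→7 (fail-walked)  ** P1@[69:69]
i=70 'a': node 7→1 (fail-walked)
i=71 'd': node 1→2
i=72 'b': node 2→3
i=73 'b': node 3→4
i=74 'b': node 4→5
i=75 'b': node 5→6  ** P0@[70:75]
i=76 'b': node 6→0 (fail-walked)

All matches (sorted): [[1,1],[8,0],[16,0],[19,1],[24,1],[27,1],[29,1],[35,1],[37,1],[40,1],[46,0],[53,0],[59,0],[67,1],[69,1],[75,0]]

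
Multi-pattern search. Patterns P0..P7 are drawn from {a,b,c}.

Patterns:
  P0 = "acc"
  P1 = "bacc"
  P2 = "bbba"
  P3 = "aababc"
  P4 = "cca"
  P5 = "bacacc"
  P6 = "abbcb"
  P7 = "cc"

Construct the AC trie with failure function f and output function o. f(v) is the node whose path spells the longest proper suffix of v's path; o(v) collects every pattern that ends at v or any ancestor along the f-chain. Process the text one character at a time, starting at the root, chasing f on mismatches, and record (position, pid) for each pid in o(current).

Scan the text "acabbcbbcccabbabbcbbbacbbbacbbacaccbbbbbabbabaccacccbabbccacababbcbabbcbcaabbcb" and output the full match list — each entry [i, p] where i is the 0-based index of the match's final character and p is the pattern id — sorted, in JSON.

Build automaton:
Trie nodes:
  0='ε' goto a→1 b→4 c→16
  1='a' goto a→11 b→22 c→2
  2='ac' goto c→3
  3='acc' goto ·  ←P0
  4='b' goto a→5 b→8
  5='ba' goto c→6
  6='bac' goto a→19 c→7
  7='bacc' goto ·  ←P1
  8='bb' goto b→9
  9='bbb' goto a→10
  10='bbba' goto ·  ←P2
  11='aa' goto b→12
  12='aab' goto a→13
  13='aaba' goto b→14
  14='aabab' goto c→15
  15='aababc' goto ·  ←P3
  16='c' goto c→17
  17='cc' goto a→18  ←P7
  18='cca' goto ·  ←P4
  19='baca' goto c→20
  20='bacac' goto c→21
  21='bacacc' goto ·  ←P5
  22='ab' goto b→23
  23='abb' goto c→24
  24='abbc' goto b→25
  25='abbcb' goto ·  ←P6

Failure links (BFS by depth):
  fail(1) 'a': from fail(0)=0 chase 'a': 0 ⇒ 0;  out=∅∪out(0)=∅
  fail(4) 'b': from fail(0)=0 chase 'b': 0 ⇒ 0;  out=∅∪out(0)=∅
  fail(16) 'c': from fail(0)=0 chase 'c': 0 ⇒ 0;  out=∅∪out(0)=∅
  fail(2) 'ac': from fail(1)=0 chase 'c': 0 ⇒ 16;  out=∅∪out(16)=∅
  fail(5) 'ba': from fail(4)=0 chase 'a': 0 ⇒ 1;  out=∅∪out(1)=∅
  fail(8) 'bb': from fail(4)=0 chase 'b': 0 ⇒ 4;  out=∅∪out(4)=∅
  fail(11) 'aa': from fail(1)=0 chase 'a': 0 ⇒ 1;  out=∅∪out(1)=∅
  fail(17) 'cc': from fail(16)=0 chase 'c': 0 ⇒ 16;  out={7}∪out(16)={7}
  fail(22) 'ab': from fail(1)=0 chase 'b': 0 ⇒ 4;  out=∅∪out(4)=∅
  fail(3) 'acc': from fail(2)=16 chase 'c': 16 ⇒ 17;  out={0}∪out(17)={0,7}
  fail(6) 'bac': from fail(5)=1 chase 'c': 1 ⇒ 2;  out=∅∪out(2)=∅
  fail(9) 'bbb': from fail(8)=4 chase 'b': 4 ⇒ 8;  out=∅∪out(8)=∅
  fail(12) 'aab': from fail(11)=1 chase 'b': 1 ⇒ 22;  out=∅∪out(22)=∅
  fail(18) 'cca': from fail(17)=16 chase 'a': 16→0 ⇒ 1;  out={4}∪out(1)={4}
  fail(23) 'abb': from fail(22)=4 chase 'b': 4 ⇒ 8;  out=∅∪out(8)=∅
  fail(7) 'bacc': from fail(6)=2 chase 'c': 2 ⇒ 3;  out={1}∪out(3)={0,1,7}
  fail(10) 'bbba': from fail(9)=8 chase 'a': 8→4 ⇒ 5;  out={2}∪out(5)={2}
  fail(13) 'aaba': from fail(12)=22 chase 'a': 22→4 ⇒ 5;  out=∅∪out(5)=∅
  fail(19) 'baca': from fail(6)=2 chase 'a': 2→16→0 ⇒ 1;  out=∅∪out(1)=∅
  fail(24) 'abbc': from fail(23)=8 chase 'c': 8→4→0 ⇒ 16;  out=∅∪out(16)=∅
  fail(14) 'aabab': from fail(13)=5 chase 'b': 5→1 ⇒ 22;  out=∅∪out(22)=∅
  fail(20) 'bacac': from fail(19)=1 chase 'c': 1 ⇒ 2;  out=∅∪out(2)=∅
  fail(25) 'abbcb': from fail(24)=16 chase 'b': 16→0 ⇒ 4;  out={6}∪out(4)={6}
  fail(15) 'aababc': from fail(14)=22 chase 'c': 22→4→0 ⇒ 16;  out={3}∪out(16)={3}
  fail(21) 'bacacc': from fail(20)=2 chase 'c': 2 ⇒ 3;  out={5}∪out(3)={0,5,7}

Text stream:
pos 0 'a': at 1
pos 1 'c': at 2
pos 2 'a': at 1 (fail-walked)
pos 3 'b': at 22
pos 4 'b': at 23
pos 5 'c': at 24
pos 6 'b': at 25  emit P6@[2:6]
pos 7 'b': at 8 (fail-walked)
pos 8 'c': at 16 (fail-walked)
pos 9 'c': at 17  emit P7@[8:9]
pos 10 'c': at 17 (fail-walked)  emit P7@[9:10]
pos 11 'a': at 18  emit P4@[9:11]
pos 12 'b': at 22 (fail-walked)
pos 13 'b': at 23
pos 14 'a': at 5 (fail-walked)
pos 15 'b': at 22 (fail-walked)
pos 16 'b': at 23
pos 17 'c': at 24
pos 18 'b': at 25  emit P6@[14:18]
pos 19 'b': at 8 (fail-walked)
pos 20 'b': at 9
pos 21 'a': at 10  emit P2@[18:21]
pos 22 'c': at 6 (fail-walked)
pos 23 'b': at 4 (fail-walked)
pos 24 'b': at 8
pos 25 'b': at 9
pos 26 'a': at 10  emit P2@[23:26]
pos 27 'c': at 6 (fail-walked)
pos 28 'b': at 4 (fail-walked)
pos 29 'b': at 8
pos 30 'a': at 5 (fail-walked)
pos 31 'c': at 6
pos 32 'a': at 19
pos 33 'c': at 20
pos 34 'c': at 21  emit P0@[32:34],P5@[29:34],P7@[33:34]
pos 35 'b': at 4 (fail-walked)
pos 36 'b': at 8
pos 37 'b': at 9
pos 38 'b': at 9 (fail-walked)
pos 39 'b': at 9 (fail-walked)
pos 40 'a': at 10  emit P2@[37:40]
pos 41 'b': at 22 (fail-walked)
pos 42 'b': at 23
pos 43 'a': at 5 (fail-walked)
pos 44 'b': at 22 (fail-walked)
pos 45 'a': at 5 (fail-walked)
pos 46 'c': at 6
pos 47 'c': at 7  emit P0@[45:47],P1@[44:47],P7@[46:47]
pos 48 'a': at 18 (fail-walked)  emit P4@[46:48]
pos 49 'c': at 2 (fail-walked)
pos 50 'c': at 3  emit P0@[48:50],P7@[49:50]
pos 51 'c': at 17 (fail-walked)  emit P7@[50:51]
pos 52 'b': at 4 (fail-walked)
pos 53 'a': at 5
pos 54 'b': at 22 (fail-walked)
pos 55 'b': at 23
pos 56 'c': at 24
pos 57 'c': at 17 (fail-walked)  emit P7@[56:57]
pos 58 'a': at 18  emit P4@[56:58]
pos 59 'c': at 2 (fail-walked)
pos 60 'a': at 1 (fail-walked)
pos 61 'b': at 22
pos 62 'a': at 5 (fail-walked)
pos 63 'b': at 22 (fail-walked)
pos 64 'b': at 23
pos 65 'c': at 24
pos 66 'b': at 25  emit P6@[62:66]
pos 67 'a': at 5 (fail-walked)
pos 68 'b': at 22 (fail-walked)
pos 69 'b': at 23
pos 70 'c': at 24
pos 71 'b': at 25  emit P6@[67:71]
pos 72 'c': at 16 (fail-walked)
pos 73 'a': at 1 (fail-walked)
pos 74 'a': at 11
pos 75 'b': at 12
pos 76 'b': at 23 (fail-walked)
pos 77 'c': at 24
pos 78 'b': at 25  emit P6@[74:78]

All matches (sorted): [[6,6],[9,7],[10,7],[11,4],[18,6],[21,2],[26,2],[34,0],[34,5],[34,7],[40,2],[47,0],[47,1],[47,7],[48,4],[50,0],[50,7],[51,7],[57,7],[58,4],[66,6],[71,6],[78,6]]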